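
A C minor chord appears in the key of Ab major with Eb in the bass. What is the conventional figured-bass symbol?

6

Eb is the third of C minor, so the chord is in first inversion.
A triad in first inversion is figured 6/3, conventionally abbreviated 6.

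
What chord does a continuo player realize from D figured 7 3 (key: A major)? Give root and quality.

D major seventh

The figures 7 3 indicate a seventh chord in root position.
In root position the bass is the root, so the root is D.
The chord tones are D, F#, A, C#, giving D major seventh.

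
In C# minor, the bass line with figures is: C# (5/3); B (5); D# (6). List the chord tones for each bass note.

C# (5/3): C#, E, G#.
B (5/3): B, D#, F#.
D# (6/3): D#, F#, B.

C#, E, G# | B, D#, F# | D#, F#, B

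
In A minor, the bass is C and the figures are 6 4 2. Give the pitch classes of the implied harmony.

A second above C in this key is D.
A fourth above C in this key is F.
A sixth above C in this key is A.
Together with the bass C, this spells D minor seventh in third inversion.

C, D, F, A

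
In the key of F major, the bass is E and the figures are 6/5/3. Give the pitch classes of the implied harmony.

E, G, Bb, C

A third above E in this key is G.
A fifth above E in this key is Bb.
A sixth above E in this key is C.
Together with the bass E, this spells C dominant seventh in first inversion.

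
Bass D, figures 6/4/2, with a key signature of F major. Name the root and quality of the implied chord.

The figures 6/4/2 indicate a seventh chord in third inversion.
In third inversion the root lies a second above the bass: a second above D in F major is E.
The chord tones are D, E, G, Bb, giving E half-diminished seventh.

E half-diminished seventh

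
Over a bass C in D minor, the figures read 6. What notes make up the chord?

C, E, A

The written figures 6 are shorthand for 6/3: the 3 is implied.
A third above C in this key is E.
A sixth above C in this key is A.
Together with the bass C, this spells A minor in first inversion.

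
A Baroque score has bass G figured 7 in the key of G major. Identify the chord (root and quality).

G major seventh

The figures 7 indicate a seventh chord in root position.
In root position the bass is the root, so the root is G.
The chord tones are G, B, D, F#, giving G major seventh.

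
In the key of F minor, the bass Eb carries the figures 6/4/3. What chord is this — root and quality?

The figures 6/4/3 indicate a seventh chord in second inversion.
In second inversion the root lies a fourth above the bass: a fourth above Eb in F minor is Ab.
The chord tones are Eb, G, Ab, C, giving Ab major seventh.

Ab major seventh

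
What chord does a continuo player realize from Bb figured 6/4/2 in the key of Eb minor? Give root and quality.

Cb major seventh

The figures 6/4/2 indicate a seventh chord in third inversion.
In third inversion the root lies a second above the bass: a second above Bb in Eb minor is Cb.
The chord tones are Bb, Cb, Eb, Gb, giving Cb major seventh.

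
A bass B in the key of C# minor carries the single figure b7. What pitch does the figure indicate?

Counting 6 letter steps above B lands on A; in C# minor, that letter is A.
The b7 figure lowers it a semitone, giving Ab.

Ab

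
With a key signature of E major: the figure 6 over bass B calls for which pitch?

G#

Counting 5 letter steps above B lands on G; in E major, that letter is G#.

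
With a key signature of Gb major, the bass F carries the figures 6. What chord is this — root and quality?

Db major

The figures 6 indicate a triad in first inversion.
In first inversion the root lies a sixth above the bass: a sixth above F in Gb major is Db.
The chord tones are F, Ab, Db, giving Db major.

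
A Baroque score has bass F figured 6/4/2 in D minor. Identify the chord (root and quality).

G minor seventh

The figures 6/4/2 indicate a seventh chord in third inversion.
In third inversion the root lies a second above the bass: a second above F in D minor is G.
The chord tones are F, G, Bb, D, giving G minor seventh.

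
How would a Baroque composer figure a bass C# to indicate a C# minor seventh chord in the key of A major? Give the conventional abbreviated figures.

C# is the root of C# minor seventh, so the chord is in root position.
A seventh chord in root position is figured 7/5/3, conventionally abbreviated 7.

7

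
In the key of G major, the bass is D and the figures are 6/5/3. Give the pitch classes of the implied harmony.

D, F#, A, B

A third above D in this key is F#.
A fifth above D in this key is A.
A sixth above D in this key is B.
Together with the bass D, this spells B minor seventh in first inversion.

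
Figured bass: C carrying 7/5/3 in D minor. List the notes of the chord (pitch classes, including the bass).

C, E, G, Bb

A third above C in this key is E.
A fifth above C in this key is G.
A seventh above C in this key is Bb.
Together with the bass C, this spells C dominant seventh in root position.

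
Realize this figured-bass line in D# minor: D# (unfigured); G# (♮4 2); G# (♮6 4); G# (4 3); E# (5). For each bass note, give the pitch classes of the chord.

D#, F#, A# | G#, A#, C, E# | G#, C#, E | G#, B, C#, E# | E#, G#, B

D# (5/3): D#, F#, A#.
G# (6/♮4/2): G#, A#, C, E#.
G# (♮6/4): G#, C#, E.
G# (6/4/3): G#, B, C#, E#.
E# (5/3): E#, G#, B.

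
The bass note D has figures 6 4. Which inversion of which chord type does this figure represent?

Intervals of 6/4 above the bass form a triad; the bass is the fifth, so this is second inversion.

triad, second inversion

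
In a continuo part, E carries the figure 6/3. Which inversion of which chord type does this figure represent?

triad, first inversion

Intervals of 6/3 above the bass form a triad; the bass is the third, so this is first inversion.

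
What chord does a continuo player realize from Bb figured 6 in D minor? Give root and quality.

G minor

The figures 6 indicate a triad in first inversion.
In first inversion the root lies a sixth above the bass: a sixth above Bb in D minor is G.
The chord tones are Bb, D, G, giving G minor.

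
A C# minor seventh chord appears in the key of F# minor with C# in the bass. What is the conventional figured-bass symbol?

C# is the root of C# minor seventh, so the chord is in root position.
A seventh chord in root position is figured 7/5/3, conventionally abbreviated 7.

7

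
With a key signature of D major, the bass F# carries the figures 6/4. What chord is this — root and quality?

B minor

The figures 6/4 indicate a triad in second inversion.
In second inversion the root lies a fourth above the bass: a fourth above F# in D major is B.
The chord tones are F#, B, D, giving B minor.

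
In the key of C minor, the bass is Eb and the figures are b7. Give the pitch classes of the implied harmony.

The written figures b7 are shorthand for 7/5/3: the 5/3 are implied.
A third above Eb in this key is G.
A fifth above Eb in this key is Bb.
A seventh above Eb in this key is D, lowered to Db by the flat.
Together with the bass Eb, this spells Eb dominant seventh in root position.

Eb, G, Bb, Db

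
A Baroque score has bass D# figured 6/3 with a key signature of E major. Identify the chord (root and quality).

B major

The figures 6/3 indicate a triad in first inversion.
In first inversion the root lies a sixth above the bass: a sixth above D# in E major is B.
The chord tones are D#, F#, B, giving B major.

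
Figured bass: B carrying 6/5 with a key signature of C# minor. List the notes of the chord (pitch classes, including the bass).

B, D#, F#, G#

The written figures 6/5 are shorthand for 6/5/3: the 3 is implied.
A third above B in this key is D#.
A fifth above B in this key is F#.
A sixth above B in this key is G#.
Together with the bass B, this spells G# minor seventh in first inversion.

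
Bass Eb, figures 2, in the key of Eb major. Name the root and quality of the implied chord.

The figures 2 indicate a seventh chord in third inversion.
In third inversion the root lies a second above the bass: a second above Eb in Eb major is F.
The chord tones are Eb, F, Ab, C, giving F minor seventh.

F minor seventh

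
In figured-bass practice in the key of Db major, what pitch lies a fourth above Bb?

Counting 3 letter steps above Bb lands on E; in Db major, that letter is Eb.

Eb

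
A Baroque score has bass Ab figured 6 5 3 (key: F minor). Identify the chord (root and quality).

The figures 6 5 3 indicate a seventh chord in first inversion.
In first inversion the root lies a sixth above the bass: a sixth above Ab in F minor is F.
The chord tones are Ab, C, Eb, F, giving F minor seventh.

F minor seventh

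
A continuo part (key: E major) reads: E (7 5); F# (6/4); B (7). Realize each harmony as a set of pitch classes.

E, G#, B, D# | F#, B, D# | B, D#, F#, A

E (7/5/3): E, G#, B, D#.
F# (6/4): F#, B, D#.
B (7/5/3): B, D#, F#, A.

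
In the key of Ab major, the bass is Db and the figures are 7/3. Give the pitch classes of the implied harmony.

Db, F, Ab, C

The written figures 7/3 are shorthand for 7/5/3: the 5 is implied.
A third above Db in this key is F.
A fifth above Db in this key is Ab.
A seventh above Db in this key is C.
Together with the bass Db, this spells Db major seventh in root position.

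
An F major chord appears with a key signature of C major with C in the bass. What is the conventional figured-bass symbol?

C is the fifth of F major, so the chord is in second inversion.
A triad in second inversion is figured 6/4, conventionally abbreviated 6/4.

6/4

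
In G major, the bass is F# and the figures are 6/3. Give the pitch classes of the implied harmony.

F#, A, D

A third above F# in this key is A.
A sixth above F# in this key is D.
Together with the bass F#, this spells D major in first inversion.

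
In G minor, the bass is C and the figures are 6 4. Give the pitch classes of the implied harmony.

A fourth above C in this key is F.
A sixth above C in this key is A.
Together with the bass C, this spells F major in second inversion.

C, F, A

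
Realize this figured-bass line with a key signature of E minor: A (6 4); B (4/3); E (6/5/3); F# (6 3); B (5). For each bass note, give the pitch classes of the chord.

A, D, F# | B, D, E, G | E, G, B, C | F#, A, D | B, D, F#

A (6/4): A, D, F#.
B (6/4/3): B, D, E, G.
E (6/5/3): E, G, B, C.
F# (6/3): F#, A, D.
B (5/3): B, D, F#.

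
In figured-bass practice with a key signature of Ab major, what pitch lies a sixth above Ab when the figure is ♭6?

Fb

Counting 5 letter steps above Ab lands on F; in Ab major, that letter is F.
The b6 figure lowers it a semitone, giving Fb.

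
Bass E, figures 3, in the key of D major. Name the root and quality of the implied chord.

E minor

The figures 3 indicate a triad in root position.
In root position the bass is the root, so the root is E.
The chord tones are E, G, B, giving E minor.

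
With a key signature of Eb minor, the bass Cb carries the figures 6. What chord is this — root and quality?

The figures 6 indicate a triad in first inversion.
In first inversion the root lies a sixth above the bass: a sixth above Cb in Eb minor is Ab.
The chord tones are Cb, Eb, Ab, giving Ab minor.

Ab minor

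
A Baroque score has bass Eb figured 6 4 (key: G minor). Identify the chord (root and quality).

A diminished

The figures 6 4 indicate a triad in second inversion.
In second inversion the root lies a fourth above the bass: a fourth above Eb in G minor is A.
The chord tones are Eb, A, C, giving A diminished.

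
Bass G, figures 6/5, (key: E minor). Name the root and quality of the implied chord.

E minor seventh

The figures 6/5 indicate a seventh chord in first inversion.
In first inversion the root lies a sixth above the bass: a sixth above G in E minor is E.
The chord tones are G, B, D, E, giving E minor seventh.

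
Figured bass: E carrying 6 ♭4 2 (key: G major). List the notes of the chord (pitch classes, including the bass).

E, F#, Ab, C

A second above E in this key is F#.
A fourth above E in this key is A, lowered to Ab by the flat.
A sixth above E in this key is C.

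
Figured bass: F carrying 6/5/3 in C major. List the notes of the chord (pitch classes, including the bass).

F, A, C, D

A third above F in this key is A.
A fifth above F in this key is C.
A sixth above F in this key is D.
Together with the bass F, this spells D minor seventh in first inversion.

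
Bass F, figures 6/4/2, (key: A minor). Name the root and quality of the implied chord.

G dominant seventh

The figures 6/4/2 indicate a seventh chord in third inversion.
In third inversion the root lies a second above the bass: a second above F in A minor is G.
The chord tones are F, G, B, D, giving G dominant seventh.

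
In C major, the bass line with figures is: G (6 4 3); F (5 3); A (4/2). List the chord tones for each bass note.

G (6/4/3): G, B, C, E.
F (5/3): F, A, C.
A (6/4/2): A, B, D, F.

G, B, C, E | F, A, C | A, B, D, F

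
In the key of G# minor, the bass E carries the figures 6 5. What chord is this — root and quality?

The figures 6 5 indicate a seventh chord in first inversion.
In first inversion the root lies a sixth above the bass: a sixth above E in G# minor is C#.
The chord tones are E, G#, B, C#, giving C# minor seventh.

C# minor seventh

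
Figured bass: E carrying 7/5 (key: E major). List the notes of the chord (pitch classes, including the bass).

The written figures 7/5 are shorthand for 7/5/3: the 3 is implied.
A third above E in this key is G#.
A fifth above E in this key is B.
A seventh above E in this key is D#.
Together with the bass E, this spells E major seventh in root position.

E, G#, B, D#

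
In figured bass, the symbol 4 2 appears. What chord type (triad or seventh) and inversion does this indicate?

4 2 is shorthand for 6/4/2.
Intervals of 6/4/2 above the bass form a seventh chord; the bass is the seventh, so this is third inversion.

seventh chord, third inversion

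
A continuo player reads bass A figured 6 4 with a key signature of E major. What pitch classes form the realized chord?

A fourth above A in this key is D#.
A sixth above A in this key is F#.
Together with the bass A, this spells D# diminished in second inversion.

A, D#, F#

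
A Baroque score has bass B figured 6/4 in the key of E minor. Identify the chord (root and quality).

The figures 6/4 indicate a triad in second inversion.
In second inversion the root lies a fourth above the bass: a fourth above B in E minor is E.
The chord tones are B, E, G, giving E minor.

E minor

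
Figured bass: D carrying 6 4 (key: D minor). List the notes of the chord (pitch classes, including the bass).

D, G, Bb

A fourth above D in this key is G.
A sixth above D in this key is Bb.
Together with the bass D, this spells G minor in second inversion.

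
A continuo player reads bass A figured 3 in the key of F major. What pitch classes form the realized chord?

A, C, E

The written figures 3 are shorthand for 5/3: the 5 is implied.
A third above A in this key is C.
A fifth above A in this key is E.
Together with the bass A, this spells A minor in root position.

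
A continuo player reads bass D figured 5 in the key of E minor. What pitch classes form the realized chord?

D, F#, A

The written figures 5 are shorthand for 5/3: the 3 is implied.
A third above D in this key is F#.
A fifth above D in this key is A.
Together with the bass D, this spells D major in root position.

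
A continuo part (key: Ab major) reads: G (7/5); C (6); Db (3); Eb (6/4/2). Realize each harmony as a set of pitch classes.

G, Bb, Db, F | C, Eb, Ab | Db, F, Ab | Eb, F, Ab, C

G (7/5/3): G, Bb, Db, F.
C (6/3): C, Eb, Ab.
Db (5/3): Db, F, Ab.
Eb (6/4/2): Eb, F, Ab, C.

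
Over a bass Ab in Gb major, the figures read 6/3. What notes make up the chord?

Ab, Cb, F

A third above Ab in this key is Cb.
A sixth above Ab in this key is F.
Together with the bass Ab, this spells F diminished in first inversion.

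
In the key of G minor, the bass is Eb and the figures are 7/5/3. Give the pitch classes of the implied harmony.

A third above Eb in this key is G.
A fifth above Eb in this key is Bb.
A seventh above Eb in this key is D.
Together with the bass Eb, this spells Eb major seventh in root position.

Eb, G, Bb, D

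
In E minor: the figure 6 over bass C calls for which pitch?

A

Counting 5 letter steps above C lands on A; in E minor, that letter is A.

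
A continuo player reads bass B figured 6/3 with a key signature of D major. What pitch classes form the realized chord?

A third above B in this key is D.
A sixth above B in this key is G.
Together with the bass B, this spells G major in first inversion.

B, D, G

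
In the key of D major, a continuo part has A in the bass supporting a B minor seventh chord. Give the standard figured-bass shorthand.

4/2

A is the seventh of B minor seventh, so the chord is in third inversion.
A seventh chord in third inversion is figured 6/4/2, conventionally abbreviated 4/2.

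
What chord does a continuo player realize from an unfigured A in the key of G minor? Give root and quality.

An unfigured bass indicates a triad in root position.
In root position the bass is the root, so the root is A.
The chord tones are A, C, Eb, giving A diminished.

A diminished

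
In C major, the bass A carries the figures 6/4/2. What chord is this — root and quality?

The figures 6/4/2 indicate a seventh chord in third inversion.
In third inversion the root lies a second above the bass: a second above A in C major is B.
The chord tones are A, B, D, F, giving B half-diminished seventh.

B half-diminished seventh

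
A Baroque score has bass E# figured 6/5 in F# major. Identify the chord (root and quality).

The figures 6/5 indicate a seventh chord in first inversion.
In first inversion the root lies a sixth above the bass: a sixth above E# in F# major is C#.
The chord tones are E#, G#, B, C#, giving C# dominant seventh.

C# dominant seventh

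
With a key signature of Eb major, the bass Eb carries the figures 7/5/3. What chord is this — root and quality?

Eb major seventh

The figures 7/5/3 indicate a seventh chord in root position.
In root position the bass is the root, so the root is Eb.
The chord tones are Eb, G, Bb, D, giving Eb major seventh.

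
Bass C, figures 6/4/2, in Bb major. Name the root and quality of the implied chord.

D minor seventh

The figures 6/4/2 indicate a seventh chord in third inversion.
In third inversion the root lies a second above the bass: a second above C in Bb major is D.
The chord tones are C, D, F, A, giving D minor seventh.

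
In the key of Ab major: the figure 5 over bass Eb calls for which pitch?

Counting 4 letter steps above Eb lands on B; in Ab major, that letter is Bb.

Bb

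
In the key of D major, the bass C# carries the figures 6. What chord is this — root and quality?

A major

The figures 6 indicate a triad in first inversion.
In first inversion the root lies a sixth above the bass: a sixth above C# in D major is A.
The chord tones are C#, E, A, giving A major.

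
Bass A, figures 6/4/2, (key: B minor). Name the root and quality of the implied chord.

B minor seventh

The figures 6/4/2 indicate a seventh chord in third inversion.
In third inversion the root lies a second above the bass: a second above A in B minor is B.
The chord tones are A, B, D, F#, giving B minor seventh.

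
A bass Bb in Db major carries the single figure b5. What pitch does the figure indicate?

Counting 4 letter steps above Bb lands on F; in Db major, that letter is F.
The b5 figure lowers it a semitone, giving Fb.

Fb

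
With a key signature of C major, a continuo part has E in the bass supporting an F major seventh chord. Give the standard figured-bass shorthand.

4/2

E is the seventh of F major seventh, so the chord is in third inversion.
A seventh chord in third inversion is figured 6/4/2, conventionally abbreviated 4/2.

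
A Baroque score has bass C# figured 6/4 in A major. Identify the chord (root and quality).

F# minor

The figures 6/4 indicate a triad in second inversion.
In second inversion the root lies a fourth above the bass: a fourth above C# in A major is F#.
The chord tones are C#, F#, A, giving F# minor.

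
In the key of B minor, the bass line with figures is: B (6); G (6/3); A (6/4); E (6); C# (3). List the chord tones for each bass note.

B, D, G | G, B, E | A, D, F# | E, G, C# | C#, E, G

B (6/3): B, D, G.
G (6/3): G, B, E.
A (6/4): A, D, F#.
E (6/3): E, G, C#.
C# (5/3): C#, E, G.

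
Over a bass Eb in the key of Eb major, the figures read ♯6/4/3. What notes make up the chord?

A third above Eb in this key is G.
A fourth above Eb in this key is Ab.
A sixth above Eb in this key is C, raised to C# by the sharp.

Eb, G, Ab, C#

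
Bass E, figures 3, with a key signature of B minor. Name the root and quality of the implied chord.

E minor

The figures 3 indicate a triad in root position.
In root position the bass is the root, so the root is E.
The chord tones are E, G, B, giving E minor.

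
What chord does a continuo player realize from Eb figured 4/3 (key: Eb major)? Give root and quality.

Ab major seventh

The figures 4/3 indicate a seventh chord in second inversion.
In second inversion the root lies a fourth above the bass: a fourth above Eb in Eb major is Ab.
The chord tones are Eb, G, Ab, C, giving Ab major seventh.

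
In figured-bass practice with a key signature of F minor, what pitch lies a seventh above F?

Eb

Counting 6 letter steps above F lands on E; in F minor, that letter is Eb.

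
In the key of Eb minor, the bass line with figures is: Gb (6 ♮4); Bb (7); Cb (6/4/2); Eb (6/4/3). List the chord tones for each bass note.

Gb (6/♮4): Gb, C, Eb.
Bb (7/5/3): Bb, Db, F, Ab.
Cb (6/4/2): Cb, Db, F, Ab.
Eb (6/4/3): Eb, Gb, Ab, Cb.

Gb, C, Eb | Bb, Db, F, Ab | Cb, Db, F, Ab | Eb, Gb, Ab, Cb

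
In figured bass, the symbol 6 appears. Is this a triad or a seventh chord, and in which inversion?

6 is shorthand for 6/3.
Intervals of 6/3 above the bass form a triad; the bass is the third, so this is first inversion.

triad, first inversion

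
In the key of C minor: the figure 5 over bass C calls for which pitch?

G

Counting 4 letter steps above C lands on G; in C minor, that letter is G.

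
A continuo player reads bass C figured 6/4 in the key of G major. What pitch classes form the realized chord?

A fourth above C in this key is F#.
A sixth above C in this key is A.
Together with the bass C, this spells F# diminished in second inversion.

C, F#, A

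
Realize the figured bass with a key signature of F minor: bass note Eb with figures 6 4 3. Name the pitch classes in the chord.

A third above Eb in this key is G.
A fourth above Eb in this key is Ab.
A sixth above Eb in this key is C.
Together with the bass Eb, this spells Ab major seventh in second inversion.

Eb, G, Ab, C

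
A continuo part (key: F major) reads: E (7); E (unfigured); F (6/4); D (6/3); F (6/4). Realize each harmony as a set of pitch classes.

E (7/5/3): E, G, Bb, D.
E (5/3): E, G, Bb.
F (6/4): F, Bb, D.
D (6/3): D, F, Bb.
F (6/4): F, Bb, D.

E, G, Bb, D | E, G, Bb | F, Bb, D | D, F, Bb | F, Bb, D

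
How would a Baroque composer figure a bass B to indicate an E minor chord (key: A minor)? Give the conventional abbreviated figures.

B is the fifth of E minor, so the chord is in second inversion.
A triad in second inversion is figured 6/4, conventionally abbreviated 6/4.

6/4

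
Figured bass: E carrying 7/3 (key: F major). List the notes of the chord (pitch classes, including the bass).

The written figures 7/3 are shorthand for 7/5/3: the 5 is implied.
A third above E in this key is G.
A fifth above E in this key is Bb.
A seventh above E in this key is D.
Together with the bass E, this spells E half-diminished seventh in root position.

E, G, Bb, D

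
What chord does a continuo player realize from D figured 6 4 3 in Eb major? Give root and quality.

G minor seventh

The figures 6 4 3 indicate a seventh chord in second inversion.
In second inversion the root lies a fourth above the bass: a fourth above D in Eb major is G.
The chord tones are D, F, G, Bb, giving G minor seventh.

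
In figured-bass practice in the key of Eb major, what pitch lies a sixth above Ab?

F

Counting 5 letter steps above Ab lands on F; in Eb major, that letter is F.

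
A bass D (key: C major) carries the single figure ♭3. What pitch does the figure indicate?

Counting 2 letter steps above D lands on F; in C major, that letter is F.
The b3 figure lowers it a semitone, giving Fb.

Fb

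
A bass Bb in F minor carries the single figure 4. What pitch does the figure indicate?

Counting 3 letter steps above Bb lands on E; in F minor, that letter is Eb.

Eb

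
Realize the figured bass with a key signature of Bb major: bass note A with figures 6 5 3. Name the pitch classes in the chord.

A third above A in this key is C.
A fifth above A in this key is Eb.
A sixth above A in this key is F.
Together with the bass A, this spells F dominant seventh in first inversion.

A, C, Eb, F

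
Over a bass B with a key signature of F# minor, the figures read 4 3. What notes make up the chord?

The written figures 4 3 are shorthand for 6/4/3: the 6 is implied.
A third above B in this key is D.
A fourth above B in this key is E.
A sixth above B in this key is G#.
Together with the bass B, this spells E dominant seventh in second inversion.

B, D, E, G#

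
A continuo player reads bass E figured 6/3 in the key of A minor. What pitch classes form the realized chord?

E, G, C

A third above E in this key is G.
A sixth above E in this key is C.
Together with the bass E, this spells C major in first inversion.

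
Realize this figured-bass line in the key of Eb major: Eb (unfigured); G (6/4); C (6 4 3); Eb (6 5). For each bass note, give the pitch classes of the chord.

Eb, G, Bb | G, C, Eb | C, Eb, F, Ab | Eb, G, Bb, C

Eb (5/3): Eb, G, Bb.
G (6/4): G, C, Eb.
C (6/4/3): C, Eb, F, Ab.
Eb (6/5/3): Eb, G, Bb, C.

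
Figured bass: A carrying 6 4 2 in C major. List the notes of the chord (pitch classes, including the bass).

A, B, D, F

A second above A in this key is B.
A fourth above A in this key is D.
A sixth above A in this key is F.
Together with the bass A, this spells B half-diminished seventh in third inversion.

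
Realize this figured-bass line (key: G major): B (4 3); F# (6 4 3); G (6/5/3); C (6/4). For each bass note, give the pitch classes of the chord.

B (6/4/3): B, D, E, G.
F# (6/4/3): F#, A, B, D.
G (6/5/3): G, B, D, E.
C (6/4): C, F#, A.

B, D, E, G | F#, A, B, D | G, B, D, E | C, F#, A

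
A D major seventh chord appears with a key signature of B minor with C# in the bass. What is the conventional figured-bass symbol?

C# is the seventh of D major seventh, so the chord is in third inversion.
A seventh chord in third inversion is figured 6/4/2, conventionally abbreviated 4/2.

4/2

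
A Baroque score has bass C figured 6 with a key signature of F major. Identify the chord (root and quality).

A minor

The figures 6 indicate a triad in first inversion.
In first inversion the root lies a sixth above the bass: a sixth above C in F major is A.
The chord tones are C, E, A, giving A minor.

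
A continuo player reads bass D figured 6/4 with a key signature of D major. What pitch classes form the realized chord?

D, G, B

A fourth above D in this key is G.
A sixth above D in this key is B.
Together with the bass D, this spells G major in second inversion.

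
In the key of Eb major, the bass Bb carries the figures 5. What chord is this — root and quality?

The figures 5 indicate a triad in root position.
In root position the bass is the root, so the root is Bb.
The chord tones are Bb, D, F, giving Bb major.

Bb major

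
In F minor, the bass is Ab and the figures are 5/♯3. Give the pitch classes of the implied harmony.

A third above Ab in this key is C, raised to C# by the sharp.
A fifth above Ab in this key is Eb.

Ab, C#, Eb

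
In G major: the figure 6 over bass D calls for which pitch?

Counting 5 letter steps above D lands on B; in G major, that letter is B.

B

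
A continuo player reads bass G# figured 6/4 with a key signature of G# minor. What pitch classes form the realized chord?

A fourth above G# in this key is C#.
A sixth above G# in this key is E.
Together with the bass G#, this spells C# minor in second inversion.

G#, C#, E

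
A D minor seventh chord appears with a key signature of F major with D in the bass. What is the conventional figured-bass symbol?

D is the root of D minor seventh, so the chord is in root position.
A seventh chord in root position is figured 7/5/3, conventionally abbreviated 7.

7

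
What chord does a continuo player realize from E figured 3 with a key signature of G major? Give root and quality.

The figures 3 indicate a triad in root position.
In root position the bass is the root, so the root is E.
The chord tones are E, G, B, giving E minor.

E minor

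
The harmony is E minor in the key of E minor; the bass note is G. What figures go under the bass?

6

G is the third of E minor, so the chord is in first inversion.
A triad in first inversion is figured 6/3, conventionally abbreviated 6.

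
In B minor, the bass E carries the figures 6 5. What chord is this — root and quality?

C# half-diminished seventh

The figures 6 5 indicate a seventh chord in first inversion.
In first inversion the root lies a sixth above the bass: a sixth above E in B minor is C#.
The chord tones are E, G, B, C#, giving C# half-diminished seventh.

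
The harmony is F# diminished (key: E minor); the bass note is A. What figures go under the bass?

A is the third of F# diminished, so the chord is in first inversion.
A triad in first inversion is figured 6/3, conventionally abbreviated 6.

6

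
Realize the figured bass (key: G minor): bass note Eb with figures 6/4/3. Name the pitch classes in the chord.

Eb, G, A, C

A third above Eb in this key is G.
A fourth above Eb in this key is A.
A sixth above Eb in this key is C.
Together with the bass Eb, this spells A half-diminished seventh in second inversion.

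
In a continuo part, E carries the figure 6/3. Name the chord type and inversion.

triad, first inversion

Intervals of 6/3 above the bass form a triad; the bass is the third, so this is first inversion.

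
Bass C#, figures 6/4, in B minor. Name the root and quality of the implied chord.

The figures 6/4 indicate a triad in second inversion.
In second inversion the root lies a fourth above the bass: a fourth above C# in B minor is F#.
The chord tones are C#, F#, A, giving F# minor.

F# minor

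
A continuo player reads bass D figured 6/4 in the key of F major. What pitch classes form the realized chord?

D, G, Bb

A fourth above D in this key is G.
A sixth above D in this key is Bb.
Together with the bass D, this spells G minor in second inversion.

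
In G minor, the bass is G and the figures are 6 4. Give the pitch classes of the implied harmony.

G, C, Eb

A fourth above G in this key is C.
A sixth above G in this key is Eb.
Together with the bass G, this spells C minor in second inversion.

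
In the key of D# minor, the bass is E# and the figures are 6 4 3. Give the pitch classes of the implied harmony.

A third above E# in this key is G#.
A fourth above E# in this key is A#.
A sixth above E# in this key is C#.
Together with the bass E#, this spells A# minor seventh in second inversion.

E#, G#, A#, C#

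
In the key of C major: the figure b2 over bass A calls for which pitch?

Bb

Counting 1 letter step above A lands on B; in C major, that letter is B.
The b2 figure lowers it a semitone, giving Bb.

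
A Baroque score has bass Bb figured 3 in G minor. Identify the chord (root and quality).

Bb major

The figures 3 indicate a triad in root position.
In root position the bass is the root, so the root is Bb.
The chord tones are Bb, D, F, giving Bb major.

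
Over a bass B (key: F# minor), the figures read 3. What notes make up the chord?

The written figures 3 are shorthand for 5/3: the 5 is implied.
A third above B in this key is D.
A fifth above B in this key is F#.
Together with the bass B, this spells B minor in root position.

B, D, F#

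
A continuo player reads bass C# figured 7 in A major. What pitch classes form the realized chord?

The written figures 7 are shorthand for 7/5/3: the 5/3 are implied.
A third above C# in this key is E.
A fifth above C# in this key is G#.
A seventh above C# in this key is B.
Together with the bass C#, this spells C# minor seventh in root position.

C#, E, G#, B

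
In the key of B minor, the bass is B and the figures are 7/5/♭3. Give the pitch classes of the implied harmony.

B, Db, F#, A

A third above B in this key is D, lowered to Db by the flat.
A fifth above B in this key is F#.
A seventh above B in this key is A.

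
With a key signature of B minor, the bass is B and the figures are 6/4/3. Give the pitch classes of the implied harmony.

B, D, E, G

A third above B in this key is D.
A fourth above B in this key is E.
A sixth above B in this key is G.
Together with the bass B, this spells E minor seventh in second inversion.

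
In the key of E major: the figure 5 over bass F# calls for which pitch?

C#

Counting 4 letter steps above F# lands on C; in E major, that letter is C#.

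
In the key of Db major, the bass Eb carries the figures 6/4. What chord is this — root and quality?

Ab major

The figures 6/4 indicate a triad in second inversion.
In second inversion the root lies a fourth above the bass: a fourth above Eb in Db major is Ab.
The chord tones are Eb, Ab, C, giving Ab major.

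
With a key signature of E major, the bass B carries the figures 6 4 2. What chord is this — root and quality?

C# minor seventh

The figures 6 4 2 indicate a seventh chord in third inversion.
In third inversion the root lies a second above the bass: a second above B in E major is C#.
The chord tones are B, C#, E, G#, giving C# minor seventh.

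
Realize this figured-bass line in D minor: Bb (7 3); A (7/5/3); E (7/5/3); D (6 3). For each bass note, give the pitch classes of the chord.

Bb, D, F, A | A, C, E, G | E, G, Bb, D | D, F, Bb

Bb (7/5/3): Bb, D, F, A.
A (7/5/3): A, C, E, G.
E (7/5/3): E, G, Bb, D.
D (6/3): D, F, Bb.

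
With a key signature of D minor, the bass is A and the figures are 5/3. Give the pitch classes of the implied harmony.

A, C, E

A third above A in this key is C.
A fifth above A in this key is E.
Together with the bass A, this spells A minor in root position.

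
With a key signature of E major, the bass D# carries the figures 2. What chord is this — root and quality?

E major seventh

The figures 2 indicate a seventh chord in third inversion.
In third inversion the root lies a second above the bass: a second above D# in E major is E.
The chord tones are D#, E, G#, B, giving E major seventh.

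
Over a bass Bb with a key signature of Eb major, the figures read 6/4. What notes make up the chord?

Bb, Eb, G

A fourth above Bb in this key is Eb.
A sixth above Bb in this key is G.
Together with the bass Bb, this spells Eb major in second inversion.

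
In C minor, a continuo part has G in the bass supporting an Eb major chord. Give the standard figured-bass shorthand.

G is the third of Eb major, so the chord is in first inversion.
A triad in first inversion is figured 6/3, conventionally abbreviated 6.

6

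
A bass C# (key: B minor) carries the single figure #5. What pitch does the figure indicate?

Counting 4 letter steps above C# lands on G; in B minor, that letter is G.
The #5 figure raises it a semitone, giving G#.

G#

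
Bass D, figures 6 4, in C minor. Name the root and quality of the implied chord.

The figures 6 4 indicate a triad in second inversion.
In second inversion the root lies a fourth above the bass: a fourth above D in C minor is G.
The chord tones are D, G, Bb, giving G minor.

G minor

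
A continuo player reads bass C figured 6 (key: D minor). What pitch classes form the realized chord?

C, E, A

The written figures 6 are shorthand for 6/3: the 3 is implied.
A third above C in this key is E.
A sixth above C in this key is A.
Together with the bass C, this spells A minor in first inversion.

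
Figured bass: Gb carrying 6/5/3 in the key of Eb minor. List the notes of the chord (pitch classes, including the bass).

A third above Gb in this key is Bb.
A fifth above Gb in this key is Db.
A sixth above Gb in this key is Eb.
Together with the bass Gb, this spells Eb minor seventh in first inversion.

Gb, Bb, Db, Eb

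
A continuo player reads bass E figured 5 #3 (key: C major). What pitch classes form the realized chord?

A third above E in this key is G, raised to G# by the sharp.
A fifth above E in this key is B.
Together with the bass E, this spells E major in root position.

E, G#, B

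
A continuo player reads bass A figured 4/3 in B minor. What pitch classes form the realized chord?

A, C#, D, F#

The written figures 4/3 are shorthand for 6/4/3: the 6 is implied.
A third above A in this key is C#.
A fourth above A in this key is D.
A sixth above A in this key is F#.
Together with the bass A, this spells D major seventh in second inversion.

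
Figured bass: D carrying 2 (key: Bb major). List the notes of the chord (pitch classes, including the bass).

D, Eb, G, Bb

The written figures 2 are shorthand for 6/4/2: the 6/4 are implied.
A second above D in this key is Eb.
A fourth above D in this key is G.
A sixth above D in this key is Bb.
Together with the bass D, this spells Eb major seventh in third inversion.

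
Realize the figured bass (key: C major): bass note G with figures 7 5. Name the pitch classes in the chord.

The written figures 7 5 are shorthand for 7/5/3: the 3 is implied.
A third above G in this key is B.
A fifth above G in this key is D.
A seventh above G in this key is F.
Together with the bass G, this spells G dominant seventh in root position.

G, B, D, F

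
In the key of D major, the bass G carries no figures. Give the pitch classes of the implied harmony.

G, B, D

An unfigured bass implies 5/3.
A third above G in this key is B.
A fifth above G in this key is D.
Together with the bass G, this spells G major in root position.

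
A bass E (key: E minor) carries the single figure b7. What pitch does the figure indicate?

Db

Counting 6 letter steps above E lands on D; in E minor, that letter is D.
The b7 figure lowers it a semitone, giving Db.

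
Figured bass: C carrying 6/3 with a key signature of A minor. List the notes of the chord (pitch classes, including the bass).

C, E, A

A third above C in this key is E.
A sixth above C in this key is A.
Together with the bass C, this spells A minor in first inversion.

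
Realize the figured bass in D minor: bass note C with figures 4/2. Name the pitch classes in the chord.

The written figures 4/2 are shorthand for 6/4/2: the 6 is implied.
A second above C in this key is D.
A fourth above C in this key is F.
A sixth above C in this key is A.
Together with the bass C, this spells D minor seventh in third inversion.

C, D, F, A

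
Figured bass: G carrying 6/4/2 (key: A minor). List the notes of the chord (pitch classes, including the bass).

A second above G in this key is A.
A fourth above G in this key is C.
A sixth above G in this key is E.
Together with the bass G, this spells A minor seventh in third inversion.

G, A, C, E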